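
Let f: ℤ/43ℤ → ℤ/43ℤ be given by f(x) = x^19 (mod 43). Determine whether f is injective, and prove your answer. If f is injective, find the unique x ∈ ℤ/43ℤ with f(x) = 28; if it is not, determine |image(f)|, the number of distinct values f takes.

18

Since 43 is prime, the nonzero elements of ℤ/43ℤ form a cyclic group of order 42.
As gcd(19, 42) = 1, raising to the 19th power is a bijection on this group: if x_1^19 ≡ x_2^19 then (x_1x_2^{−1})^19 = 1, and the only element of order dividing gcd(19, 42) = 1 is 1, so x_1 = x_2.
With f(0) = 0 this makes f injective on all of ℤ/43ℤ, hence bijective (finite equal-size domain and codomain). In particular f is injective.
Since f is injective, we find the preimage of 28. The inverse of x ↦ x^19 on (ℤ/43ℤ)^× is x ↦ x^31, because 19·31 = 589 = 14·42 + 1 ≡ 1 (mod 42) and x^{42} = 1 for x ≠ 0 (Fermat). So f⁻¹(28) = 28^31 mod 43.
Repeated squaring mod 43: 28^1 ≡ 28, 28^2 ≡ 28² = 784 ≡ 10, 28^4 ≡ 10² = 100 ≡ 14, 28^8 ≡ 14² = 196 ≡ 24, 28^16 ≡ 24² = 576 ≡ 17. Since 31 = 16 + 8 + 4 + 2 + 1, 28^31 ≡ 17·24·14·10·28: 17·24 = 408 ≡ 21, then 21·14 = 294 ≡ 36, then 36·10 = 360 ≡ 16, then 16·28 = 448 ≡ 18. So 28^31 ≡ 18 (mod 43).
Hence f⁻¹(28) = 18.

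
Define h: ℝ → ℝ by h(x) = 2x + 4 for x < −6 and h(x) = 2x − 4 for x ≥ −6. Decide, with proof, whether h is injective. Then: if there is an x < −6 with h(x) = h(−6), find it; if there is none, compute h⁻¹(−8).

Both pieces are strictly increasing (slopes 2 and 2), so each is injective on its own interval.
The left piece maps (−∞, −6) onto (−∞, −8); the right piece maps [−6, ∞) onto [−16, ∞).
These images overlap. In particular h(−6) = −16 (right piece), and solving 2x + 4 = −16 on the left piece gives x = −10 < −6.
So h(−10) = h(−6) with −10 ≠ −6, and h is not injective. This x = −10 is the requested value below −6.

-10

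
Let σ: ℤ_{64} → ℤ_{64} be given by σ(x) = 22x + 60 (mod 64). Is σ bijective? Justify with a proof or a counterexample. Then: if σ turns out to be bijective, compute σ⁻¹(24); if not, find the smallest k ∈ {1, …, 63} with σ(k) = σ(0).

We have gcd(22, 64) = 2 > 1. Taking s = 0 and t = 32: σ(0) = 60 and σ(32) = 22·32 + 60 = 764 ≡ 60 (mod 64).
So σ(0) = σ(32) while 0 ≠ 32, hence σ is not injective, hence not bijective.
Since σ is not bijective, we find the least positive k with σ(k) = σ(0): this means 22k ≡ 0 (mod 64), i.e. 64 ∣ 22k. Since gcd(22, 64) = 2, dividing through by 2 this holds exactly when 32 ∣ 11k, and as gcd(11, 32) = 1, exactly when 32 ∣ k.
The smallest positive such k is 32.

32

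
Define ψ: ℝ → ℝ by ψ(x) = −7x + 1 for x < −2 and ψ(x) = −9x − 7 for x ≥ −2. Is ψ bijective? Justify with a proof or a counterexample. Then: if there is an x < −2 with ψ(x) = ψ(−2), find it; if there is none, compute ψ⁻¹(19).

-18/7

Both pieces are strictly decreasing (slopes −7 and −9), so each is injective on its own interval.
The left piece maps (−∞, −2) onto (15, ∞); the right piece maps [−2, ∞) onto (−∞, 11].
The images leave a gap (15 has no preimage), so ψ is not surjective, hence not bijective.
Because the two images are disjoint, no x < −2 has ψ(x) = ψ(−2), so we compute ψ⁻¹(19): 19 lies in (15, ∞), so solve −7x + 1 = 19: x = (19 − 1)/(−7) = −18/7.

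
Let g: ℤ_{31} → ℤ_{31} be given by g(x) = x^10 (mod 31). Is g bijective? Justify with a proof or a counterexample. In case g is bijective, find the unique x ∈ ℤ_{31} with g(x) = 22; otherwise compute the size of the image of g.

g(1) = 1^10 = 1.
g(2): Repeated squaring mod 31: 2^1 ≡ 2, 2^2 ≡ 2² = 4, 2^4 ≡ 4² = 16, 2^8 ≡ 16² = 256 ≡ 8. Since 10 = 8 + 2, 2^10 ≡ 8·4: 8·4 = 32 ≡ 1. So 2^10 ≡ 1 (mod 31).
So g(1) = g(2) = 1 while 1 ≠ 2, thus g is not injective, hence not bijective.
Since g is not bijective, we determine |image(g)|. Computing x^10 mod 31 for each x (by repeated squaring, reducing mod 31 at every step), the values g(0), g(1), …, g(30) are: 0, 1, 1, 25, 1, 5, 25, 25, 1, 5, 5, 5, 25, 5, 25, 1, 1, 25, 5, 25, 5, 5, 5, 1, 25, 25, 5, 1, 25, 1, 1.
The distinct values are {0, 1, 5, 25}; there are 4 of them.

4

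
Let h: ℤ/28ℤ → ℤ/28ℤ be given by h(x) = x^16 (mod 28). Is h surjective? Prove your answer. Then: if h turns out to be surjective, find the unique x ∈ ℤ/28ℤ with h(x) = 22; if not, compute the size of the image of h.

8

h(6): Repeated squaring mod 28: 6^1 ≡ 6, 6^2 ≡ 6² = 36 ≡ 8, 6^4 ≡ 8² = 64 ≡ 8, 6^8 ≡ 8² = 64 ≡ 8, 6^16 ≡ 8² = 64 ≡ 8. So 6^16 ≡ 8 (mod 28).
h(8): Repeated squaring mod 28: 8^1 ≡ 8, 8^2 ≡ 8² = 64 ≡ 8, 8^4 ≡ 8² = 64 ≡ 8, 8^8 ≡ 8² = 64 ≡ 8, 8^16 ≡ 8² = 64 ≡ 8. So 8^16 ≡ 8 (mod 28).
So h(6) = h(8) = 8 while 6 ≠ 8, hence h is not injective.
A non-injective map from the 28-element set ℤ/28ℤ to itself takes at most 27 distinct values, so it cannot be surjective. Therefore h is not surjective.
Since h is not surjective, we determine |image(h)|. Computing x^16 mod 28 for each x (by repeated squaring, reducing mod 28 at every step), the values h(0), h(1), …, h(27) are: 0, 1, 16, 25, 4, 9, 8, 21, 8, 9, 4, 25, 16, 1, 0, 1, 16, 25, 4, 9, 8, 21, 8, 9, 4, 25, 16, 1.
The distinct values are {0, 1, 4, 8, 9, 16, 21, 25}; there are 8 of them.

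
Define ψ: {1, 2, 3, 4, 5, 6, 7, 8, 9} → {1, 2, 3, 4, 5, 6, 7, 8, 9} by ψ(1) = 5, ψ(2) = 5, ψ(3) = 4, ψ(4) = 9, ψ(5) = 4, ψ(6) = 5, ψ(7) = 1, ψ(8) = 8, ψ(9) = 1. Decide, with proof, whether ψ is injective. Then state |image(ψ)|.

5

ψ(1) = 5 = ψ(2) with 1 ≠ 2, so ψ is not injective.
The image of ψ is {1, 4, 5, 8, 9}, which has 5 elements.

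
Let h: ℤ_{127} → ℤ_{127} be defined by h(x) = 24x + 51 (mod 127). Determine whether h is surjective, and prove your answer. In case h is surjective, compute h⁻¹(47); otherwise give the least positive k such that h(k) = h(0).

21

Recall: h is surjective if every y in the codomain equals h(x) for some x in the domain.
Since gcd(24, 127) = 1, 24 is invertible modulo 127. Euclid's algorithm: 127 = 5·24 + 7, 24 = 3·7 + 3, 7 = 2·3 + 1; back-substituting gives 1 = 90·24 − 17·127, so 24⁻¹ ≡ 90 (mod 127).
Then y ↦ 90(y − 51) is a two-sided inverse to h, so every y ∈ ℤ_{127} has a preimage.
So h is surjective.
Since h is surjective, we compute h⁻¹(47): solve 24x + 51 ≡ 47 (mod 127), i.e. 24x ≡ 123 (mod 127).
Multiplying by 24⁻¹ = 90 gives x ≡ 90·123 = 11070 = 87·127 + 21 ≡ 21 (mod 127).
Check: h(21) = 24·21 + 51 = 555 = 4·127 + 47 ≡ 47 (mod 127).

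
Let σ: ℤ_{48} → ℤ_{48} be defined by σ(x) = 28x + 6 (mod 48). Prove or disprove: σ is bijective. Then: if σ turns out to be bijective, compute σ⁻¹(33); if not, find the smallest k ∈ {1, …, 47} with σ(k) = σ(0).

12

Recall: σ is injective when σ(u) = σ(v) forces u = v.
We have gcd(28, 48) = 4 > 1. Taking u = 0 and v = 12: σ(0) = 6 and σ(12) = 28·12 + 6 = 342 ≡ 6 (mod 48).
So σ(0) = σ(12) while 0 ≠ 12, therefore σ is not injective, hence not bijective.
Since σ is not bijective, we find the least positive k with σ(k) = σ(0): this means 28k ≡ 0 (mod 48), i.e. 48 ∣ 28k. Since gcd(28, 48) = 4, dividing through by 4 this holds exactly when 12 ∣ 7k, and as gcd(7, 12) = 1, exactly when 12 ∣ k.
The smallest positive such k is 12.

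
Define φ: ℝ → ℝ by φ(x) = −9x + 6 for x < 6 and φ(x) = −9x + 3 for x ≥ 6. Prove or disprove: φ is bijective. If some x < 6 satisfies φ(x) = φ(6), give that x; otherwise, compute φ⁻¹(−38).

44/9

Both pieces are strictly decreasing (slopes −9 and −9), so each is injective on its own interval.
The left piece maps (−∞, 6) onto (−48, ∞); the right piece maps [6, ∞) onto (−∞, −51].
The images leave a gap (−48 has no preimage), so φ is not surjective, hence not bijective.
Because the two images are disjoint, no x < 6 has φ(x) = φ(6), so we compute φ⁻¹(−38): −38 lies in (−48, ∞), so solve −9x + 6 = −38: x = (−38 − 6)/(−9) = 44/9.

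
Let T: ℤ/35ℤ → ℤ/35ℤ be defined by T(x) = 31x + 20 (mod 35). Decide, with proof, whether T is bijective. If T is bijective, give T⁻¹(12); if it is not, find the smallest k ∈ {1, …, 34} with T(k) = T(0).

If T(u) = T(v), then 31u ≡ 31v (mod 35). Because gcd(31, 35) = 1, we may cancel 31 to get u ≡ v (mod 35).
We now compute 31⁻¹ mod 35 explicitly. Euclid's algorithm: 35 = 1·31 + 4, 31 = 7·4 + 3, 4 = 1·3 + 1; back-substituting gives 1 = 26·31 − 23·35, so 31⁻¹ ≡ 26 (mod 35).
For any y ∈ ℤ/35ℤ, x = 26(y − 20) mod 35 satisfies T(x) = 31·26(y − 20) + 20 ≡ y (since 31·26 ≡ 1 mod 35). So every y has a preimage.
Thus T is bijective.
Since T is bijective, we compute T⁻¹(12): solve 31x + 20 ≡ 12 (mod 35), i.e. 31x ≡ 27 (mod 35).
Multiplying by 31⁻¹ = 26 gives x ≡ 26·27 = 702 = 20·35 + 2 ≡ 2 (mod 35).
Check: T(2) = 31·2 + 20 = 82 = 2·35 + 12 ≡ 12 (mod 35).

2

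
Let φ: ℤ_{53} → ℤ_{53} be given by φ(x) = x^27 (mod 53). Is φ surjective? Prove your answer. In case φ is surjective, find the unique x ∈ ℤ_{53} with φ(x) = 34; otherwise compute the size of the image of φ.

Since 53 is prime, the nonzero elements of ℤ_{53} form a cyclic group of order 52.
As gcd(27, 52) = 1, raising to the 27th power is a bijection on this group: if s^27 ≡ t^27 then (st^{−1})^27 = 1, and the only element of order dividing gcd(27, 52) = 1 is 1, so s = t.
With φ(0) = 0 this makes φ injective on all of ℤ_{53}, hence bijective (finite equal-size domain and codomain). In particular φ is surjective.
Since φ is surjective, we find the preimage of 34. The inverse of x ↦ x^27 on (ℤ_{53})^× is x ↦ x^27, because 27·27 = 729 = 14·52 + 1 ≡ 1 (mod 52) and x^{52} = 1 for x ≠ 0 (Fermat). So φ⁻¹(34) = 34^27 mod 53.
Repeated squaring mod 53: 34^1 ≡ 34, 34^2 ≡ 34² = 1156 ≡ 43, 34^4 ≡ 43² = 1849 ≡ 47, 34^8 ≡ 47² = 2209 ≡ 36, 34^16 ≡ 36² = 1296 ≡ 24. Since 27 = 16 + 8 + 2 + 1, 34^27 ≡ 24·36·43·34: 24·36 = 864 ≡ 16, then 16·43 = 688 ≡ 52, then 52·34 = 1768 ≡ 19. So 34^27 ≡ 19 (mod 53).
Hence φ⁻¹(34) = 19.

19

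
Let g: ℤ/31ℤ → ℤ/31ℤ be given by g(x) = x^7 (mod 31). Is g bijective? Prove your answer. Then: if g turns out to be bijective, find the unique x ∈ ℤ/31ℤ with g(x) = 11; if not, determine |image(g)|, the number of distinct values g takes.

21

Since 31 is prime, the nonzero elements of ℤ/31ℤ form a cyclic group of order 30.
As gcd(7, 30) = 1, raising to the 7th power is a bijection on this group: if s^7 ≡ t^7 then (st^{−1})^7 = 1, and the only element of order dividing gcd(7, 30) = 1 is 1, so s = t.
With g(0) = 0 this makes g injective on all of ℤ/31ℤ, hence bijective (finite equal-size domain and codomain). In particular g is bijective.
Since g is bijective, we find the preimage of 11. The inverse of x ↦ x^7 on (ℤ/31ℤ)^× is x ↦ x^13, because 7·13 = 91 = 3·30 + 1 ≡ 1 (mod 30) and x^{30} = 1 for x ≠ 0 (Fermat). So g⁻¹(11) = 11^13 mod 31.
Repeated squaring mod 31: 11^1 ≡ 11, 11^2 ≡ 11² = 121 ≡ 28, 11^4 ≡ 28² = 784 ≡ 9, 11^8 ≡ 9² = 81 ≡ 19. Since 13 = 8 + 4 + 1, 11^13 ≡ 19·9·11: 19·9 = 171 ≡ 16, then 16·11 = 176 ≡ 21. So 11^13 ≡ 21 (mod 31).
Hence g⁻¹(11) = 21.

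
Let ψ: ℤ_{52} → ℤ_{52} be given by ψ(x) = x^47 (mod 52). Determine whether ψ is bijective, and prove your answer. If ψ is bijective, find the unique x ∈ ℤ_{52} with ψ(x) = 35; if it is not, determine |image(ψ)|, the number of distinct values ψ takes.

ψ(0) = 0^47 = 0.
ψ(26): Repeated squaring mod 52: 26^1 ≡ 26, 26^2 ≡ 26² = 676 ≡ 0, 26^4 ≡ 0² = 0, 26^8 ≡ 0² = 0, 26^16 ≡ 0² = 0, 26^32 ≡ 0² = 0. Since 47 = 32 + 8 + 4 + 2 + 1, 26^47 ≡ 0·0·0·0·26: 0·0 = 0, then 0·0 = 0, then 0·0 = 0, then 0·26 = 0. So 26^47 ≡ 0 (mod 52).
So ψ(0) = ψ(26) = 0 while 0 ≠ 26, therefore ψ is not injective, hence not bijective.
Since ψ is not bijective, we determine |image(ψ)|. Computing x^47 mod 52 for each x (by repeated squaring, reducing mod 52 at every step), the values ψ(0), ψ(1), …, ψ(51) are: 0, 1, 20, 35, 36, 21, 24, 15, 44, 29, 4, 19, 12, 13, 40, 7, 48, 49, 8, 11, 28, 5, 16, 43, 32, 25, 0, 27, 20, 9, 36, 47, 24, 41, 44, 3, 4, 45, 12, 39, 40, 33, 48, 23, 8, 37, 28, 31, 16, 17, 32, 51.
The distinct values are {0, 1, 3, 4, 5, 7, 8, 9, 11, 12, 13, 15, 16, 17, 19, 20, 21, 23, 24, 25, 27, 28, 29, 31, 32, 33, 35, 36, 37, 39, 40, 41, 43, 44, 45, 47, 48, 49, 51}; there are 39 of them.

39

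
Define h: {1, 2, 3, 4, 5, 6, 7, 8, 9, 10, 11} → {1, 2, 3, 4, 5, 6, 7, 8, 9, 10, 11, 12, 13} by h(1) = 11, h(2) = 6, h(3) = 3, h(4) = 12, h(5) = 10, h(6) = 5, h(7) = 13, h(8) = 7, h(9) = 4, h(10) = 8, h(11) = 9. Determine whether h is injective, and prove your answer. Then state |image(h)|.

11

The values h(1), …, h(11) are 11, 6, 3, 12, 10, 5, 13, 7, 4, 8, 9 — all distinct.
So h(s) = h(t) only when s = t, and h is injective.
The image of h is {3, 4, 5, 6, 7, 8, 9, 10, 11, 12, 13}, which has 11 elements.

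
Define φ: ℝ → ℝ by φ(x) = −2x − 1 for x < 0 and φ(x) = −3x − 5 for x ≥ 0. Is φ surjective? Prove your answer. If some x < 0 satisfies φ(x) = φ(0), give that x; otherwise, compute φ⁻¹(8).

-9/2

Both pieces are strictly decreasing (slopes −2 and −3), so each is injective on its own interval.
The left piece maps (−∞, 0) onto (−1, ∞); the right piece maps [0, ∞) onto (−∞, −5].
The union (−1, ∞) ∪ (−∞, −5] omits the interval between −1 and −5; in particular −1 has no preimage. So φ is not surjective.
Because the two images are disjoint, no x < 0 has φ(x) = φ(0), so we compute φ⁻¹(8): 8 lies in (−1, ∞), so solve −2x − 1 = 8: x = (8 + 1)/(−2) = −9/2.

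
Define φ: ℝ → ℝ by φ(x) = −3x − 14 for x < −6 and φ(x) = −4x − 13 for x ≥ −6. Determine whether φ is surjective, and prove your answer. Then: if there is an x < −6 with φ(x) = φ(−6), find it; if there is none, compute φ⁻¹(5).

Both pieces are strictly decreasing (slopes −3 and −4), so each is injective on its own interval.
The left piece maps (−∞, −6) onto (4, ∞); the right piece maps [−6, ∞) onto (−∞, 11].
The union (4, ∞) ∪ (−∞, 11] covers ℝ, so φ is surjective.
For the follow-up: the images overlap, so an x < −6 with φ(x) = φ(−6) exists. φ(−6) = 11; solving −3x − 14 = 11 for x < −6 gives x = (11 + 14)/(−3) = −25/3.

-25/3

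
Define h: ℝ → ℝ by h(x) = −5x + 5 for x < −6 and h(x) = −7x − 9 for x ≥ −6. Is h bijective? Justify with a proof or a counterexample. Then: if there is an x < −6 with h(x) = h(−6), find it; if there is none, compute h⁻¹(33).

-6

Both pieces are strictly decreasing (slopes −5 and −7), so each is injective on its own interval.
The left piece maps (−∞, −6) onto (35, ∞); the right piece maps [−6, ∞) onto (−∞, 33].
The images leave a gap (35 has no preimage), so h is not surjective, hence not bijective.
Because the two images are disjoint, no x < −6 has h(x) = h(−6), so we compute h⁻¹(33): 33 lies in (−∞, 33], so solve −7x − 9 = 33: x = (33 + 9)/(−7) = −6.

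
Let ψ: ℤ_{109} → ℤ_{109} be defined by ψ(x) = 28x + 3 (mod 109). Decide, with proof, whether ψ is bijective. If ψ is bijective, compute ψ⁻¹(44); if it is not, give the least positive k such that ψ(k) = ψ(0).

91

Recall that ψ is injective when ψ(s) = ψ(t) forces s = t.
Suppose ψ(s) = ψ(t) in ℤ_{109}. Then 28s + 3 ≡ 28t + 3 (mod 109), so 28(s − t) ≡ 0 (mod 109).
Since gcd(28, 109) = 1, 28 is invertible modulo 109, therefore s − t ≡ 0 (mod 109), i.e. s = t.
We now compute 28⁻¹ mod 109 explicitly. Euclid's algorithm: 109 = 3·28 + 25, 28 = 1·25 + 3, 25 = 8·3 + 1; back-substituting gives 1 = 74·28 − 19·109, so 28⁻¹ ≡ 74 (mod 109).
Then y ↦ 74(y − 3) is a two-sided inverse to ψ, so every y ∈ ℤ_{109} has a preimage.
Hence ψ is bijective.
Since ψ is bijective, we compute ψ⁻¹(44): solve 28x + 3 ≡ 44 (mod 109), i.e. 28x ≡ 41 (mod 109).
Multiplying by 28⁻¹ = 74 gives x ≡ 74·41 = 3034 = 27·109 + 91 ≡ 91 (mod 109).
Check: ψ(91) = 28·91 + 3 = 2551 = 23·109 + 44 ≡ 44 (mod 109).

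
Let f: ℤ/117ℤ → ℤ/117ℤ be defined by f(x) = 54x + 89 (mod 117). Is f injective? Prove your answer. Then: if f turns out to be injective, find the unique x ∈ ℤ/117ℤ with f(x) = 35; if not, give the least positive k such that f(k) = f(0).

13

Recall: f is injective when f(u) = f(v) forces u = v.
We have gcd(54, 117) = 9 > 1. Taking u = 0 and v = 13: f(0) = 89 and f(13) = 54·13 + 89 = 791 ≡ 89 (mod 117).
So f(0) = f(13) while 0 ≠ 13, so f is not injective.
Since f is not injective, we find the least positive k with f(k) = f(0): this means 54k ≡ 0 (mod 117), i.e. 117 ∣ 54k. Since gcd(54, 117) = 9, dividing through by 9 this holds exactly when 13 ∣ 6k, and as gcd(6, 13) = 1, exactly when 13 ∣ k.
The smallest positive such k is 13.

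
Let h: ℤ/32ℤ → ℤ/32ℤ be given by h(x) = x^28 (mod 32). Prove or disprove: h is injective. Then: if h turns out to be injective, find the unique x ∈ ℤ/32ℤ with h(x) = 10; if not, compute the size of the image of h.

3

h(0) = 0^28 = 0.
h(2): Repeated squaring mod 32: 2^1 ≡ 2, 2^2 ≡ 2² = 4, 2^4 ≡ 4² = 16, 2^8 ≡ 16² = 256 ≡ 0, 2^16 ≡ 0² = 0. Since 28 = 16 + 8 + 4, 2^28 ≡ 0·0·16: 0·0 = 0, then 0·16 = 0. So 2^28 ≡ 0 (mod 32).
So h(0) = h(2) = 0 while 0 ≠ 2, hence h is not injective.
Since h is not injective, we determine |image(h)|. Computing x^28 mod 32 for each x (by repeated squaring, reducing mod 32 at every step), the values h(0), h(1), …, h(31) are: 0, 1, 0, 17, 0, 17, 0, 1, 0, 1, 0, 17, 0, 17, 0, 1, 0, 1, 0, 17, 0, 17, 0, 1, 0, 1, 0, 17, 0, 17, 0, 1.
The distinct values are {0, 1, 17}; there are 3 of them.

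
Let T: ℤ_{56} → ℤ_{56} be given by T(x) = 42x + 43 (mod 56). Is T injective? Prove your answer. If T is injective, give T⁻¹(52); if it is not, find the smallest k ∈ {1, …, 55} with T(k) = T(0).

We have gcd(42, 56) = 14 > 1. Taking u = 0 and v = 4: T(0) = 43 and T(4) = 42·4 + 43 = 211 ≡ 43 (mod 56).
So T(0) = T(4) while 0 ≠ 4, thus T is not injective.
Since T is not injective, we find the least positive k with T(k) = T(0): this means 42k ≡ 0 (mod 56), i.e. 56 ∣ 42k. Since gcd(42, 56) = 14, dividing through by 14 this holds exactly when 4 ∣ 3k, and as gcd(3, 4) = 1, exactly when 4 ∣ k.
The smallest positive such k is 4.

4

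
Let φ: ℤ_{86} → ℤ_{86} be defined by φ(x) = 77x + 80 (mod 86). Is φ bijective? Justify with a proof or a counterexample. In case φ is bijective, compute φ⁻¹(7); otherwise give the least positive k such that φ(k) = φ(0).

Recall: φ is injective if φ(x_1) = φ(x_2) implies x_1 = x_2.
Suppose φ(x_1) = φ(x_2) in ℤ_{86}. Then 77x_1 + 80 ≡ 77x_2 + 80 (mod 86), thus 77(x_1 − x_2) ≡ 0 (mod 86).
Since gcd(77, 86) = 1, 77 is invertible modulo 86, hence x_1 − x_2 ≡ 0 (mod 86), i.e. x_1 = x_2.
We now compute 77⁻¹ mod 86 explicitly. Euclid's algorithm: 86 = 1·77 + 9, 77 = 8·9 + 5, 9 = 1·5 + 4, 5 = 1·4 + 1; back-substituting gives 1 = 19·77 − 17·86, so 77⁻¹ ≡ 19 (mod 86).
Then y ↦ 19(y − 80) is a two-sided inverse to φ, so every y ∈ ℤ_{86} has a preimage.
So φ is bijective.
Since φ is bijective, we compute φ⁻¹(7): solve 77x + 80 ≡ 7 (mod 86), i.e. 77x ≡ 13 (mod 86).
Multiplying by 77⁻¹ = 19 gives x ≡ 19·13 = 247 = 2·86 + 75 ≡ 75 (mod 86).
Check: φ(75) = 77·75 + 80 = 5855 = 68·86 + 7 ≡ 7 (mod 86).

75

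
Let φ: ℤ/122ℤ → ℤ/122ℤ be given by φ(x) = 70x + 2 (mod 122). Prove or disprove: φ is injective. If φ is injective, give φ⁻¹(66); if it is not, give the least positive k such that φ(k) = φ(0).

61

We have gcd(70, 122) = 2 > 1. Taking a = 0 and b = 61: φ(0) = 2 and φ(61) = 70·61 + 2 = 4272 ≡ 2 (mod 122).
So φ(0) = φ(61) while 0 ≠ 61, thus φ is not injective.
Since φ is not injective, we find the least positive k with φ(k) = φ(0): this means 70k ≡ 0 (mod 122), i.e. 122 ∣ 70k. Since gcd(70, 122) = 2, dividing through by 2 this holds exactly when 61 ∣ 35k, and as gcd(35, 61) = 1, exactly when 61 ∣ k.
The smallest positive such k is 61.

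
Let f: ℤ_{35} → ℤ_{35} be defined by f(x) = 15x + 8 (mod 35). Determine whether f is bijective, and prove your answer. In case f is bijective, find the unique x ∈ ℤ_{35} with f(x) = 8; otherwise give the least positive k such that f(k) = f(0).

7

We have gcd(15, 35) = 5 > 1. Taking u = 0 and v = 7: f(0) = 8 and f(7) = 15·7 + 8 = 113 ≡ 8 (mod 35).
So f(0) = f(7) while 0 ≠ 7, therefore f is not injective, hence not bijective.
Since f is not bijective, we find the least positive k with f(k) = f(0): this means 15k ≡ 0 (mod 35), i.e. 35 ∣ 15k. Since gcd(15, 35) = 5, dividing through by 5 this holds exactly when 7 ∣ 3k, and as gcd(3, 7) = 1, exactly when 7 ∣ k.
The smallest positive such k is 7.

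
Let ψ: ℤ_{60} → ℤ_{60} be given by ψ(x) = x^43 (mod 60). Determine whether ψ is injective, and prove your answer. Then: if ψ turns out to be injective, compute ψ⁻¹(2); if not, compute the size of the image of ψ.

45

ψ(0) = 0^43 = 0.
ψ(30): Repeated squaring mod 60: 30^1 ≡ 30, 30^2 ≡ 30² = 900 ≡ 0, 30^4 ≡ 0² = 0, 30^8 ≡ 0² = 0, 30^16 ≡ 0² = 0, 30^32 ≡ 0² = 0. Since 43 = 32 + 8 + 2 + 1, 30^43 ≡ 0·0·0·30: 0·0 = 0, then 0·0 = 0, then 0·30 = 0. So 30^43 ≡ 0 (mod 60).
So ψ(0) = ψ(30) = 0 while 0 ≠ 30, therefore ψ is not injective.
Since ψ is not injective, we determine |image(ψ)|. Computing x^43 mod 60 for each x (by repeated squaring, reducing mod 60 at every step), the values ψ(0), ψ(1), …, ψ(59) are: 0, 1, 8, 27, 4, 5, 36, 43, 32, 9, 40, 11, 48, 37, 44, 15, 16, 53, 12, 19, 20, 21, 28, 47, 24, 25, 56, 3, 52, 29, 0, 31, 8, 57, 4, 35, 36, 13, 32, 39, 40, 41, 48, 7, 44, 45, 16, 23, 12, 49, 20, 51, 28, 17, 24, 55, 56, 33, 52, 59.
The distinct values are {0, 1, 3, 4, 5, 7, 8, 9, 11, 12, 13, 15, 16, 17, 19, 20, 21, 23, 24, 25, 27, 28, 29, 31, 32, 33, 35, 36, 37, 39, 40, 41, 43, 44, 45, 47, 48, 49, 51, 52, 53, 55, 56, 57, 59}; there are 45 of them.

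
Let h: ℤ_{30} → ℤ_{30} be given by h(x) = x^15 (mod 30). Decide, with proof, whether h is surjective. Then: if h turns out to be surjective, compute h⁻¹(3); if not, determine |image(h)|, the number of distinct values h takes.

27

Computing x^15 mod 30 for each x (by repeated squaring, reducing mod 30 at every step), the values h(0), h(1), …, h(29) are: 0, 1, 8, 27, 4, 5, 6, 13, 2, 9, 10, 11, 18, 7, 14, 15, 16, 23, 12, 19, 20, 21, 28, 17, 24, 25, 26, 3, 22, 29.
Every element of ℤ_{30} appears exactly once in this list, so h is a bijection, and in particular surjective.
Since h is surjective, we read off the preimage of 3 from the same table: h(27) = 3, so h⁻¹(3) = 27.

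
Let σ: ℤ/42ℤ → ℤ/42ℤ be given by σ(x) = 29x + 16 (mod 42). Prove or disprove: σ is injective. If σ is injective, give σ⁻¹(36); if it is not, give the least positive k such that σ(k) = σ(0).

Recall that injectivity means: for all x_1, x_2 in the domain, σ(x_1) = σ(x_2) implies x_1 = x_2.
Suppose σ(x_1) = σ(x_2) in ℤ/42ℤ. Then 29x_1 + 16 ≡ 29x_2 + 16 (mod 42), so 29(x_1 − x_2) ≡ 0 (mod 42).
Since gcd(29, 42) = 1, 29 is invertible modulo 42, hence x_1 − x_2 ≡ 0 (mod 42), i.e. x_1 = x_2.
So σ is injective.
We now compute 29⁻¹ mod 42 explicitly. Euclid's algorithm: 42 = 1·29 + 13, 29 = 2·13 + 3, 13 = 4·3 + 1; back-substituting gives 1 = 29·29 − 20·42, so 29⁻¹ ≡ 29 (mod 42).
Since σ is injective, we compute σ⁻¹(36): solve 29x + 16 ≡ 36 (mod 42), i.e. 29x ≡ 20 (mod 42).
Multiplying by 29⁻¹ = 29 gives x ≡ 29·20 = 580 = 13·42 + 34 ≡ 34 (mod 42).
Check: σ(34) = 29·34 + 16 = 1002 = 23·42 + 36 ≡ 36 (mod 42).

34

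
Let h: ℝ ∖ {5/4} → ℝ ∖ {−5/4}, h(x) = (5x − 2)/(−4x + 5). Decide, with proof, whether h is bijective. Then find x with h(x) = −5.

Suppose h(x_1) = h(x_2). Cross-multiplying: (5x_1 − 2)(−4x_2 + 5) = (5x_2 − 2)(−4x_1 + 5).
Expanding both sides and cancelling the symmetric terms leaves 17·(x_1 − x_2) = 0. Since 17 ≠ 0, x_1 = x_2. Therefore h is injective.
For any y ≠ −5/4, solving y(−4x + 5) = 5x − 2 for x gives a well-defined x ≠ 5/4. So h is surjective.
Therefore h is bijective.
Solving h(x) = −5: cross-multiplying gives 5x − 2 = −5(−4x + 5), which rearranges to −15x = −23, so x = 23/15.

23/15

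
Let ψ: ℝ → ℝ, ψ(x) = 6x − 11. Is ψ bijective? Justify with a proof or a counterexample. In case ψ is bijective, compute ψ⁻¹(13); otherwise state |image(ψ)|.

Suppose ψ(x_1) = ψ(x_2). Then 6x_1 − 11 = 6x_2 − 11, so 6x_1 = 6x_2, so x_1 = x_2.
For any y ∈ ℝ, x = (y + 11)/6 satisfies ψ(x) = y.
Therefore ψ is bijective.
Since ψ is bijective, we compute ψ⁻¹(13) = (13 + 11)/6 = 4.

4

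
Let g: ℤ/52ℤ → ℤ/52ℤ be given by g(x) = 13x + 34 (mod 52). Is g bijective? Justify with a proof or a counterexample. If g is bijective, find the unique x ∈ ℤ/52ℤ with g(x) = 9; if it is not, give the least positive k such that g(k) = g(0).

By definition, injectivity means: for all x_1, x_2 in the domain, g(x_1) = g(x_2) implies x_1 = x_2.
We have gcd(13, 52) = 13 > 1. Taking x_1 = 0 and x_2 = 4: g(0) = 34 and g(4) = 13·4 + 34 = 86 ≡ 34 (mod 52).
So g(0) = g(4) while 0 ≠ 4, hence g is not injective, hence not bijective.
Since g is not bijective, we find the least positive k with g(k) = g(0): this means 13k ≡ 0 (mod 52), i.e. 52 ∣ 13k. Since gcd(13, 52) = 13, dividing through by 13 this holds exactly when 4 ∣ k.
The smallest positive such k is 4.

4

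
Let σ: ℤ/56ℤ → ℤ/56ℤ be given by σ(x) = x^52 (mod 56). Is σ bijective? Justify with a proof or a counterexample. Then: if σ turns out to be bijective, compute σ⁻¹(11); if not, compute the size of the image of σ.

σ(6): Repeated squaring mod 56: 6^1 ≡ 6, 6^2 ≡ 6² = 36, 6^4 ≡ 36² = 1296 ≡ 8, 6^8 ≡ 8² = 64 ≡ 8, 6^16 ≡ 8² = 64 ≡ 8, 6^32 ≡ 8² = 64 ≡ 8. Since 52 = 32 + 16 + 4, 6^52 ≡ 8·8·8: 8·8 = 64 ≡ 8, then 8·8 = 64 ≡ 8. So 6^52 ≡ 8 (mod 56).
σ(8): Repeated squaring mod 56: 8^1 ≡ 8, 8^2 ≡ 8² = 64 ≡ 8, 8^4 ≡ 8² = 64 ≡ 8, 8^8 ≡ 8² = 64 ≡ 8, 8^16 ≡ 8² = 64 ≡ 8, 8^32 ≡ 8² = 64 ≡ 8. Since 52 = 32 + 16 + 4, 8^52 ≡ 8·8·8: 8·8 = 64 ≡ 8, then 8·8 = 64 ≡ 8. So 8^52 ≡ 8 (mod 56).
So σ(6) = σ(8) = 8 while 6 ≠ 8, therefore σ is not injective, hence not bijective.
Since σ is not bijective, we determine |image(σ)|. Computing x^52 mod 56 for each x (by repeated squaring, reducing mod 56 at every step), the values σ(0), σ(1), …, σ(55) are: 0, 1, 16, 25, 32, 9, 8, 49, 8, 9, 32, 25, 16, 1, 0, 1, 16, 25, 32, 9, 8, 49, 8, 9, 32, 25, 16, 1, 0, 1, 16, 25, 32, 9, 8, 49, 8, 9, 32, 25, 16, 1, 0, 1, 16, 25, 32, 9, 8, 49, 8, 9, 32, 25, 16, 1.
The distinct values are {0, 1, 8, 9, 16, 25, 32, 49}; there are 8 of them.

8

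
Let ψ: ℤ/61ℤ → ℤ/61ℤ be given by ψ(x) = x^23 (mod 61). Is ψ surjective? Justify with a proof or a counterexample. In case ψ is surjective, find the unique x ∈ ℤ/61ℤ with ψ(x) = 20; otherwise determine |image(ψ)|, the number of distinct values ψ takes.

Since 61 is prime, the nonzero elements of ℤ/61ℤ form a cyclic group of order 60.
As gcd(23, 60) = 1, raising to the 23rd power is a bijection on this group: if s^23 ≡ t^23 then (st^{−1})^23 = 1, and the only element of order dividing gcd(23, 60) = 1 is 1, so s = t.
With ψ(0) = 0 this makes ψ injective on all of ℤ/61ℤ, hence bijective (finite equal-size domain and codomain). In particular ψ is surjective.
Since ψ is surjective, we find the preimage of 20. The inverse of x ↦ x^23 on (ℤ/61ℤ)^× is x ↦ x^47, because 23·47 = 1081 = 18·60 + 1 ≡ 1 (mod 60) and x^{60} = 1 for x ≠ 0 (Fermat). So ψ⁻¹(20) = 20^47 mod 61.
Repeated squaring mod 61: 20^1 ≡ 20, 20^2 ≡ 20² = 400 ≡ 34, 20^4 ≡ 34² = 1156 ≡ 58, 20^8 ≡ 58² = 3364 ≡ 9, 20^16 ≡ 9² = 81 ≡ 20, 20^32 ≡ 20² = 400 ≡ 34. Since 47 = 32 + 8 + 4 + 2 + 1, 20^47 ≡ 34·9·58·34·20: 34·9 = 306 ≡ 1, then 1·58 = 58, then 58·34 = 1972 ≡ 20, then 20·20 = 400 ≡ 34. So 20^47 ≡ 34 (mod 61).
Hence ψ⁻¹(20) = 34.

34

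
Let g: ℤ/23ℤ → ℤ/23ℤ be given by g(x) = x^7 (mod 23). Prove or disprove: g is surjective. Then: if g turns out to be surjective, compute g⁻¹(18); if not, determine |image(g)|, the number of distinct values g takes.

Since 23 is prime, the nonzero elements of ℤ/23ℤ form a cyclic group of order 22.
As gcd(7, 22) = 1, raising to the 7th power is a bijection on this group: if u^7 ≡ v^7 then (uv^{−1})^7 = 1, and the only element of order dividing gcd(7, 22) = 1 is 1, so u = v.
With g(0) = 0 this makes g injective on all of ℤ/23ℤ, hence bijective (finite equal-size domain and codomain). In particular g is surjective.
Since g is surjective, we find the preimage of 18. The inverse of x ↦ x^7 on (ℤ/23ℤ)^× is x ↦ x^19, because 7·19 = 133 = 6·22 + 1 ≡ 1 (mod 22) and x^{22} = 1 for x ≠ 0 (Fermat). So g⁻¹(18) = 18^19 mod 23.
Repeated squaring mod 23: 18^1 ≡ 18, 18^2 ≡ 18² = 324 ≡ 2, 18^4 ≡ 2² = 4, 18^8 ≡ 4² = 16, 18^16 ≡ 16² = 256 ≡ 3. Since 19 = 16 + 2 + 1, 18^19 ≡ 3·2·18: 3·2 = 6, then 6·18 = 108 ≡ 16. So 18^19 ≡ 16 (mod 23).
Hence g⁻¹(18) = 16.

16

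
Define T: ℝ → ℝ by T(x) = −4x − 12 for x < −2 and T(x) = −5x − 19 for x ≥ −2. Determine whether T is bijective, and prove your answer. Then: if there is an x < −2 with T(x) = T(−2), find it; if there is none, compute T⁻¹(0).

Both pieces are strictly decreasing (slopes −4 and −5), so each is injective on its own interval.
The left piece maps (−∞, −2) onto (−4, ∞); the right piece maps [−2, ∞) onto (−∞, −9].
The images leave a gap (−4 has no preimage), so T is not surjective, hence not bijective.
Because the two images are disjoint, no x < −2 has T(x) = T(−2), so we compute T⁻¹(0): 0 lies in (−4, ∞), so solve −4x − 12 = 0: x = (0 + 12)/(−4) = −3.

-3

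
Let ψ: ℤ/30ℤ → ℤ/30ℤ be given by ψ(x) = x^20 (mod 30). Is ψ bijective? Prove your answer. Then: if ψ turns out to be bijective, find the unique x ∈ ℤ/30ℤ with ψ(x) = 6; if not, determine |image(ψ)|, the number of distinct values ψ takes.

8

ψ(2): Repeated squaring mod 30: 2^1 ≡ 2, 2^2 ≡ 2² = 4, 2^4 ≡ 4² = 16, 2^8 ≡ 16² = 256 ≡ 16, 2^16 ≡ 16² = 256 ≡ 16. Since 20 = 16 + 4, 2^20 ≡ 16·16: 16·16 = 256 ≡ 16. So 2^20 ≡ 16 (mod 30).
ψ(4): Repeated squaring mod 30: 4^1 ≡ 4, 4^2 ≡ 4² = 16, 4^4 ≡ 16² = 256 ≡ 16, 4^8 ≡ 16² = 256 ≡ 16, 4^16 ≡ 16² = 256 ≡ 16. Since 20 = 16 + 4, 4^20 ≡ 16·16: 16·16 = 256 ≡ 16. So 4^20 ≡ 16 (mod 30).
So ψ(2) = ψ(4) = 16 while 2 ≠ 4, so ψ is not injective, hence not bijective.
Since ψ is not bijective, we determine |image(ψ)|. Computing x^20 mod 30 for each x (by repeated squaring, reducing mod 30 at every step), the values ψ(0), ψ(1), …, ψ(29) are: 0, 1, 16, 21, 16, 25, 6, 1, 16, 21, 10, 1, 6, 1, 16, 15, 16, 1, 6, 1, 10, 21, 16, 1, 6, 25, 16, 21, 16, 1.
The distinct values are {0, 1, 6, 10, 15, 16, 21, 25}; there are 8 of them.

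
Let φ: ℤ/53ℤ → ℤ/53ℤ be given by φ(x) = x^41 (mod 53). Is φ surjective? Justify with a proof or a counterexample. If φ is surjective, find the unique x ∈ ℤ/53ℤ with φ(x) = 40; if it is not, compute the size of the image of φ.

Since 53 is prime, the nonzero elements of ℤ/53ℤ form a cyclic group of order 52.
As gcd(41, 52) = 1, raising to the 41st power is a bijection on this group: if u^41 ≡ v^41 then (uv^{−1})^41 = 1, and the only element of order dividing gcd(41, 52) = 1 is 1, so u = v.
With φ(0) = 0 this makes φ injective on all of ℤ/53ℤ, hence bijective (finite equal-size domain and codomain). In particular φ is surjective.
Since φ is surjective, we find the preimage of 40. The inverse of x ↦ x^41 on (ℤ/53ℤ)^× is x ↦ x^33, because 41·33 = 1353 = 26·52 + 1 ≡ 1 (mod 52) and x^{52} = 1 for x ≠ 0 (Fermat). So φ⁻¹(40) = 40^33 mod 53.
Repeated squaring mod 53: 40^1 ≡ 40, 40^2 ≡ 40² = 1600 ≡ 10, 40^4 ≡ 10² = 100 ≡ 47, 40^8 ≡ 47² = 2209 ≡ 36, 40^16 ≡ 36² = 1296 ≡ 24, 40^32 ≡ 24² = 576 ≡ 46. Since 33 = 32 + 1, 40^33 ≡ 46·40: 46·40 = 1840 ≡ 38. So 40^33 ≡ 38 (mod 53).
Hence φ⁻¹(40) = 38.

38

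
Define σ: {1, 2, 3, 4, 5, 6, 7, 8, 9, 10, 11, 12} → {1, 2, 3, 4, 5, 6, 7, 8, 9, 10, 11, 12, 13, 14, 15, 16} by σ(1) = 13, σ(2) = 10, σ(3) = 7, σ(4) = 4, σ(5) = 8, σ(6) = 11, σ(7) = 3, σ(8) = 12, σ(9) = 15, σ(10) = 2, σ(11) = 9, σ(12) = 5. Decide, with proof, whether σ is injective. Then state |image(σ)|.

12

The values σ(1), …, σ(12) are 13, 10, 7, 4, 8, 11, 3, 12, 15, 2, 9, 5 — all distinct.
So σ(s) = σ(t) only when s = t, and σ is injective.
The image of σ is {2, 3, 4, 5, 7, 8, 9, 10, 11, 12, 13, 15}, which has 12 elements.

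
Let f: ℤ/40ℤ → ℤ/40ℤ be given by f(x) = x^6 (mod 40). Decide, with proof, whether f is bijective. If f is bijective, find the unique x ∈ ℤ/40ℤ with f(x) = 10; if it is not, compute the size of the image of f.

6

f(4): Repeated squaring mod 40: 4^1 ≡ 4, 4^2 ≡ 4² = 16, 4^4 ≡ 16² = 256 ≡ 16. Since 6 = 4 + 2, 4^6 ≡ 16·16: 16·16 = 256 ≡ 16. So 4^6 ≡ 16 (mod 40).
f(6): Repeated squaring mod 40: 6^1 ≡ 6, 6^2 ≡ 6² = 36, 6^4 ≡ 36² = 1296 ≡ 16. Since 6 = 4 + 2, 6^6 ≡ 16·36: 16·36 = 576 ≡ 16. So 6^6 ≡ 16 (mod 40).
So f(4) = f(6) = 16 while 4 ≠ 6, so f is not injective, hence not bijective.
Since f is not bijective, we determine |image(f)|. Computing x^6 mod 40 for each x (by repeated squaring, reducing mod 40 at every step), the values f(0), f(1), …, f(39) are: 0, 1, 24, 9, 16, 25, 16, 9, 24, 1, 0, 1, 24, 9, 16, 25, 16, 9, 24, 1, 0, 1, 24, 9, 16, 25, 16, 9, 24, 1, 0, 1, 24, 9, 16, 25, 16, 9, 24, 1.
The distinct values are {0, 1, 9, 16, 24, 25}; there are 6 of them.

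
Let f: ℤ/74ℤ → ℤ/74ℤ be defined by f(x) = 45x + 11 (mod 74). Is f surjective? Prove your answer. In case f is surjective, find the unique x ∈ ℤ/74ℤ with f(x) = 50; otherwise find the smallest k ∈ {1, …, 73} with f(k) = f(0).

Since gcd(45, 74) = 1, 45 is invertible modulo 74. Euclid's algorithm: 74 = 1·45 + 29, 45 = 1·29 + 16, 29 = 1·16 + 13, 16 = 1·13 + 3, 13 = 4·3 + 1; back-substituting gives 1 = 51·45 − 31·74, so 45⁻¹ ≡ 51 (mod 74).
Then y ↦ 51(y − 11) is a two-sided inverse to f, so every y ∈ ℤ/74ℤ has a preimage.
Therefore f is surjective.
Since f is surjective, we find f⁻¹(50): we need 45x ≡ 50 − 11 ≡ 39 (mod 74). Using 45⁻¹ = 51: x ≡ 51·39 = 1989 = 26·74 + 65, so x = 65.
Check: f(65) = 45·65 + 11 = 2936 = 39·74 + 50 ≡ 50 (mod 74).

65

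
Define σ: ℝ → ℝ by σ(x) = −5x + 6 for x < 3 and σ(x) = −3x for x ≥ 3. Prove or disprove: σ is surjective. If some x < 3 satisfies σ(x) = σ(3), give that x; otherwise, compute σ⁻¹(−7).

13/5

Both pieces are strictly decreasing (slopes −5 and −3), so each is injective on its own interval.
The left piece maps (−∞, 3) onto (−9, ∞); the right piece maps [3, ∞) onto (−∞, −9].
These images together cover ℝ, so σ is surjective.
Because the two images are disjoint, no x < 3 has σ(x) = σ(3), so we compute σ⁻¹(−7): −7 lies in (−9, ∞), so solve −5x + 6 = −7: x = (−7 − 6)/(−5) = 13/5.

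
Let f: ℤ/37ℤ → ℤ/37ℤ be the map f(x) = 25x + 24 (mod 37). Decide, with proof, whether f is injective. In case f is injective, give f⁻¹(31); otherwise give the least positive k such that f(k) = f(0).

Recall: f is injective if f(a) = f(b) implies a = b.
If f(a) = f(b), then 25a ≡ 25b (mod 37). Because gcd(25, 37) = 1, we may cancel 25 to get a ≡ b (mod 37).
Hence f is injective.
We now compute 25⁻¹ mod 37 explicitly. Euclid's algorithm: 37 = 1·25 + 12, 25 = 2·12 + 1; back-substituting gives 1 = 3·25 − 2·37, so 25⁻¹ ≡ 3 (mod 37).
Since f is injective, we compute f⁻¹(31): solve 25x + 24 ≡ 31 (mod 37), i.e. 25x ≡ 7 (mod 37).
Multiplying by 25⁻¹ = 3 gives x ≡ 3·7 = 21 ≡ 21 (mod 37).
Check: f(21) = 25·21 + 24 = 549 = 14·37 + 31 ≡ 31 (mod 37).

21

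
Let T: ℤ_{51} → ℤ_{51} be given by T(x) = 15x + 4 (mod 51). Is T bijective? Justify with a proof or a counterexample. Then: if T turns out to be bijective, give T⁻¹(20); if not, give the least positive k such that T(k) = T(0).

17

We have gcd(15, 51) = 3 > 1. Taking a = 0 and b = 17: T(0) = 4 and T(17) = 15·17 + 4 = 259 ≡ 4 (mod 51).
So T(0) = T(17) while 0 ≠ 17, so T is not injective, hence not bijective.
Since T is not bijective, we find the least positive k with T(k) = T(0): this means 15k ≡ 0 (mod 51), i.e. 51 ∣ 15k. Since gcd(15, 51) = 3, dividing through by 3 this holds exactly when 17 ∣ 5k, and as gcd(5, 17) = 1, exactly when 17 ∣ k.
The smallest positive such k is 17.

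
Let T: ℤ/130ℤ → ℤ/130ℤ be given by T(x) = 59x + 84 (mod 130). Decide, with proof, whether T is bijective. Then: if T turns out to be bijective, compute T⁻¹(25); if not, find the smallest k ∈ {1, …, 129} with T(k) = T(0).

If T(u) = T(v), then 59u ≡ 59v (mod 130). Because gcd(59, 130) = 1, we may cancel 59 to get u ≡ v (mod 130).
We now compute 59⁻¹ mod 130 explicitly. Euclid's algorithm: 130 = 2·59 + 12, 59 = 4·12 + 11, 12 = 1·11 + 1; back-substituting gives 1 = 119·59 − 54·130, so 59⁻¹ ≡ 119 (mod 130).
For any y ∈ ℤ/130ℤ, x = 119(y − 84) mod 130 satisfies T(x) = 59·119(y − 84) + 84 ≡ y (since 59·119 ≡ 1 mod 130). So every y has a preimage.
So T is bijective.
Since T is bijective, we find T⁻¹(25): we need 59x ≡ 25 − 84 ≡ 71 (mod 130). Using 59⁻¹ = 119: x ≡ 119·71 = 8449 = 64·130 + 129, so x = 129.
Check: T(129) = 59·129 + 84 = 7695 = 59·130 + 25 ≡ 25 (mod 130).

129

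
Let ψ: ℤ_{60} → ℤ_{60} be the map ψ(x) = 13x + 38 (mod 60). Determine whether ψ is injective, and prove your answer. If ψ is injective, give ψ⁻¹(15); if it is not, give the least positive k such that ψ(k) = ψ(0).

Suppose ψ(a) = ψ(b) in ℤ_{60}. Then 13a + 38 ≡ 13b + 38 (mod 60), hence 13(a − b) ≡ 0 (mod 60).
Since gcd(13, 60) = 1, 13 is invertible modulo 60, thus a − b ≡ 0 (mod 60), i.e. a = b.
Therefore ψ is injective.
We now compute 13⁻¹ mod 60 explicitly. Euclid's algorithm: 60 = 4·13 + 8, 13 = 1·8 + 5, 8 = 1·5 + 3, 5 = 1·3 + 2, 3 = 1·2 + 1; back-substituting gives 1 = 37·13 − 8·60, so 13⁻¹ ≡ 37 (mod 60).
Since ψ is injective, we compute ψ⁻¹(15): solve 13x + 38 ≡ 15 (mod 60), i.e. 13x ≡ 37 (mod 60).
Multiplying by 13⁻¹ = 37 gives x ≡ 37·37 = 1369 = 22·60 + 49 ≡ 49 (mod 60).
Check: ψ(49) = 13·49 + 38 = 675 = 11·60 + 15 ≡ 15 (mod 60).

49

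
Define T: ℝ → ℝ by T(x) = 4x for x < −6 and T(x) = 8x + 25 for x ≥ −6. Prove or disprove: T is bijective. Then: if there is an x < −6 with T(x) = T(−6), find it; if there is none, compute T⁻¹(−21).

Both pieces are strictly increasing (slopes 4 and 8), so each is injective on its own interval.
The left piece maps (−∞, −6) onto (−∞, −24); the right piece maps [−6, ∞) onto [−23, ∞).
The images leave a gap (−24 has no preimage), so T is not surjective, hence not bijective.
Because the two images are disjoint, no x < −6 has T(x) = T(−6), so we compute T⁻¹(−21): −21 lies in [−23, ∞), so solve 8x + 25 = −21: x = (−21 − 25)/8 = −23/4.

-23/4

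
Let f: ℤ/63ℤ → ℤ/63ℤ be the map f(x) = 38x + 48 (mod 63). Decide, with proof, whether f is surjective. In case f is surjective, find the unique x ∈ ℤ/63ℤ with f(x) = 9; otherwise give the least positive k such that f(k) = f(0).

57

Recall that f is surjective if every y in the codomain equals f(x) for some x in the domain.
Since gcd(38, 63) = 1, 38 is invertible modulo 63. Euclid's algorithm: 63 = 1·38 + 25, 38 = 1·25 + 13, 25 = 1·13 + 12, 13 = 1·12 + 1; back-substituting gives 1 = 5·38 − 3·63, so 38⁻¹ ≡ 5 (mod 63).
For any y ∈ ℤ/63ℤ, x = 5(y − 48) mod 63 satisfies f(x) = 38·5(y − 48) + 48 ≡ y (since 38·5 ≡ 1 mod 63). So every y has a preimage.
So f is surjective.
Since f is surjective, we compute f⁻¹(9): solve 38x + 48 ≡ 9 (mod 63), i.e. 38x ≡ 24 (mod 63).
Multiplying by 38⁻¹ = 5 gives x ≡ 5·24 = 120 = 1·63 + 57 ≡ 57 (mod 63).
Check: f(57) = 38·57 + 48 = 2214 = 35·63 + 9 ≡ 9 (mod 63).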